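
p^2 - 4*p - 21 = (p - 7)*(p + 3)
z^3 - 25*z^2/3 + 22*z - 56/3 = (z - 4)*(z - 7/3)*(z - 2)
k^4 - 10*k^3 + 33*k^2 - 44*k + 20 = (k - 5)*(k - 2)^2*(k - 1)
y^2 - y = y*(y - 1)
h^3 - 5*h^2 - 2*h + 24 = (h - 4)*(h - 3)*(h + 2)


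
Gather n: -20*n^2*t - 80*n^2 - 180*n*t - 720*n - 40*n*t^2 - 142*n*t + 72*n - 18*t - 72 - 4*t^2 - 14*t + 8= n^2*(-20*t - 80) + n*(-40*t^2 - 322*t - 648) - 4*t^2 - 32*t - 64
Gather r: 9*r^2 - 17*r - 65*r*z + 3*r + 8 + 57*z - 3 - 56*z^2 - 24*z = 9*r^2 + r*(-65*z - 14) - 56*z^2 + 33*z + 5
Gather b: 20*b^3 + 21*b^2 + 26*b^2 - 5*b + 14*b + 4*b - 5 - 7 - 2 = 20*b^3 + 47*b^2 + 13*b - 14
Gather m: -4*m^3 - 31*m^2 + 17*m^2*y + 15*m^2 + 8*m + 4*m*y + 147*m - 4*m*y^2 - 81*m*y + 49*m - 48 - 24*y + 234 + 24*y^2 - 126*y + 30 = -4*m^3 + m^2*(17*y - 16) + m*(-4*y^2 - 77*y + 204) + 24*y^2 - 150*y + 216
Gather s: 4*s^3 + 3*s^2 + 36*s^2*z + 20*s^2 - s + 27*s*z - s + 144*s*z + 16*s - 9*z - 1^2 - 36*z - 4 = 4*s^3 + s^2*(36*z + 23) + s*(171*z + 14) - 45*z - 5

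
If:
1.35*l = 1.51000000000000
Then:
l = 1.12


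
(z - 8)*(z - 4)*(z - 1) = z^3 - 13*z^2 + 44*z - 32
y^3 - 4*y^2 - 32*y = y*(y - 8)*(y + 4)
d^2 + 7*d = d*(d + 7)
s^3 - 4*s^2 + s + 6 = (s - 3)*(s - 2)*(s + 1)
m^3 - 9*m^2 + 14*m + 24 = (m - 6)*(m - 4)*(m + 1)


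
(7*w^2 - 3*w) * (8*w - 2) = 56*w^3 - 38*w^2 + 6*w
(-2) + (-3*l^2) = -3*l^2 - 2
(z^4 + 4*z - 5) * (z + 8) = z^5 + 8*z^4 + 4*z^2 + 27*z - 40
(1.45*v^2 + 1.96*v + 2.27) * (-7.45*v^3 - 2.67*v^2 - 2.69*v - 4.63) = -10.8025*v^5 - 18.4735*v^4 - 26.0452*v^3 - 18.0468*v^2 - 15.1811*v - 10.5101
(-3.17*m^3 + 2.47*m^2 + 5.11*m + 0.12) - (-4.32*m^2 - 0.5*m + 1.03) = -3.17*m^3 + 6.79*m^2 + 5.61*m - 0.91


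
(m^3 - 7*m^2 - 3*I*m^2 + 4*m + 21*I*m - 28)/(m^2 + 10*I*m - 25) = (m^3 - m^2*(7 + 3*I) + m*(4 + 21*I) - 28)/(m^2 + 10*I*m - 25)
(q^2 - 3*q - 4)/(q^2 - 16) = (q + 1)/(q + 4)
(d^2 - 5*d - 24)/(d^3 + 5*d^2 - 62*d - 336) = (d + 3)/(d^2 + 13*d + 42)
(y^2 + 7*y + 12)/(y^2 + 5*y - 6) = (y^2 + 7*y + 12)/(y^2 + 5*y - 6)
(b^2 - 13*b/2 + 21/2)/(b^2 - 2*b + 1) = (2*b^2 - 13*b + 21)/(2*(b^2 - 2*b + 1))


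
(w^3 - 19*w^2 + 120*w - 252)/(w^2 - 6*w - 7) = (w^2 - 12*w + 36)/(w + 1)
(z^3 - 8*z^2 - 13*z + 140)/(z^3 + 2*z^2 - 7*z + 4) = (z^2 - 12*z + 35)/(z^2 - 2*z + 1)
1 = 1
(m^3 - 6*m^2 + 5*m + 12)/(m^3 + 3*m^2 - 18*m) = (m^2 - 3*m - 4)/(m*(m + 6))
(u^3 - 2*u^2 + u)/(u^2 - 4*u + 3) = u*(u - 1)/(u - 3)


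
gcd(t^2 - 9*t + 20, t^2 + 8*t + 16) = 1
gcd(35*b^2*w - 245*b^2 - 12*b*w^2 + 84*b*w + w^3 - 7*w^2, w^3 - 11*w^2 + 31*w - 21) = w - 7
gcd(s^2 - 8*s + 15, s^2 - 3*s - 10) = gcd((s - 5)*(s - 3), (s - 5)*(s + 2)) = s - 5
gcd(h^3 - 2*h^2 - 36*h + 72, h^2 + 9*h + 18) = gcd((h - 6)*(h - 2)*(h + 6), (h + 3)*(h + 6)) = h + 6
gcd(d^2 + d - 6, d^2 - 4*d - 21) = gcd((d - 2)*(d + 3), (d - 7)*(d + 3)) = d + 3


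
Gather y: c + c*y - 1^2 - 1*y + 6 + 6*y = c + y*(c + 5) + 5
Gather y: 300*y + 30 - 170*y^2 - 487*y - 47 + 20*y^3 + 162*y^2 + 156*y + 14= 20*y^3 - 8*y^2 - 31*y - 3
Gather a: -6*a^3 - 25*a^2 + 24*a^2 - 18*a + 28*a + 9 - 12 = -6*a^3 - a^2 + 10*a - 3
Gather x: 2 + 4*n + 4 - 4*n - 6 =0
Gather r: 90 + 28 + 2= 120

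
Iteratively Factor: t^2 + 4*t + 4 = (t + 2)*(t + 2)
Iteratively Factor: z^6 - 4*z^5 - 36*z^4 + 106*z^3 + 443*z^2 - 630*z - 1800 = (z - 3)*(z^5 - z^4 - 39*z^3 - 11*z^2 + 410*z + 600) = (z - 3)*(z + 3)*(z^4 - 4*z^3 - 27*z^2 + 70*z + 200) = (z - 3)*(z + 2)*(z + 3)*(z^3 - 6*z^2 - 15*z + 100) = (z - 3)*(z + 2)*(z + 3)*(z + 4)*(z^2 - 10*z + 25) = (z - 5)*(z - 3)*(z + 2)*(z + 3)*(z + 4)*(z - 5)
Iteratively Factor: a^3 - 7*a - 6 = (a + 1)*(a^2 - a - 6) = (a + 1)*(a + 2)*(a - 3)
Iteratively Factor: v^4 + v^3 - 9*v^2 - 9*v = (v + 1)*(v^3 - 9*v) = (v + 1)*(v + 3)*(v^2 - 3*v) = (v - 3)*(v + 1)*(v + 3)*(v)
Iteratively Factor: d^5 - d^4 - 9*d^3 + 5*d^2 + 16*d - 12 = (d - 1)*(d^4 - 9*d^2 - 4*d + 12) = (d - 3)*(d - 1)*(d^3 + 3*d^2 - 4) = (d - 3)*(d - 1)*(d + 2)*(d^2 + d - 2) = (d - 3)*(d - 1)*(d + 2)^2*(d - 1)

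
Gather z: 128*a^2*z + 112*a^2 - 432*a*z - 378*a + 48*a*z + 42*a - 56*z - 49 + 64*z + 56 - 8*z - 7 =112*a^2 - 336*a + z*(128*a^2 - 384*a)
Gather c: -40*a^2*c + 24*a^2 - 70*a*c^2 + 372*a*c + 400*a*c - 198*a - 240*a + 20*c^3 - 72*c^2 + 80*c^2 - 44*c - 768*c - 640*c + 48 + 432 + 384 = 24*a^2 - 438*a + 20*c^3 + c^2*(8 - 70*a) + c*(-40*a^2 + 772*a - 1452) + 864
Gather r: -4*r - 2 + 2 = -4*r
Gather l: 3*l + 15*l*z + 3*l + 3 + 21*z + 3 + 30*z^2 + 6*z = l*(15*z + 6) + 30*z^2 + 27*z + 6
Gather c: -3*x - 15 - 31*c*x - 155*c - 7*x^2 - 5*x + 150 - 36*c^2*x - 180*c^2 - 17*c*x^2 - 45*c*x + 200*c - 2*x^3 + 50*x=c^2*(-36*x - 180) + c*(-17*x^2 - 76*x + 45) - 2*x^3 - 7*x^2 + 42*x + 135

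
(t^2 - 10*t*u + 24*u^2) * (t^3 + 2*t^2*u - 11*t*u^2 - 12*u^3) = t^5 - 8*t^4*u - 7*t^3*u^2 + 146*t^2*u^3 - 144*t*u^4 - 288*u^5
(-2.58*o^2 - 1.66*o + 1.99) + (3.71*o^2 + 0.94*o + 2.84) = 1.13*o^2 - 0.72*o + 4.83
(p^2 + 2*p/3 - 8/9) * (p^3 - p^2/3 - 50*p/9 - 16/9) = p^5 + p^4/3 - 20*p^3/3 - 140*p^2/27 + 304*p/81 + 128/81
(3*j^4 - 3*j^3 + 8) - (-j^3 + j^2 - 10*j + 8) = 3*j^4 - 2*j^3 - j^2 + 10*j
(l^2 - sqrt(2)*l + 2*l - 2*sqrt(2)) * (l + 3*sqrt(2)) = l^3 + 2*l^2 + 2*sqrt(2)*l^2 - 6*l + 4*sqrt(2)*l - 12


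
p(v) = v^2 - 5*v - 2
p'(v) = 2*v - 5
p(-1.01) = 4.07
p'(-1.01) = -7.02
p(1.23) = -6.64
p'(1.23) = -2.54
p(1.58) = -7.40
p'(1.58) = -1.84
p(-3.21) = 24.35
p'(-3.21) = -11.42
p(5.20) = -0.96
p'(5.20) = 5.40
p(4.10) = -5.69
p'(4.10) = 3.20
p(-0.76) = 2.38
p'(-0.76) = -6.52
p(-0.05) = -1.75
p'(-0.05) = -5.10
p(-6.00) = 64.00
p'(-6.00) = -17.00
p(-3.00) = 22.00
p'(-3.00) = -11.00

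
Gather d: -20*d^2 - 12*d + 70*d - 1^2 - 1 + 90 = -20*d^2 + 58*d + 88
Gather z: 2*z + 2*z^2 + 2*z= 2*z^2 + 4*z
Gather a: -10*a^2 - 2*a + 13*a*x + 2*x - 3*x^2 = -10*a^2 + a*(13*x - 2) - 3*x^2 + 2*x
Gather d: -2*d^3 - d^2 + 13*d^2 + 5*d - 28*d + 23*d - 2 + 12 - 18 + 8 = -2*d^3 + 12*d^2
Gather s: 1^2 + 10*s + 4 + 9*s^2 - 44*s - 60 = 9*s^2 - 34*s - 55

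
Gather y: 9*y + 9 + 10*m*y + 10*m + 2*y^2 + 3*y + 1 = 10*m + 2*y^2 + y*(10*m + 12) + 10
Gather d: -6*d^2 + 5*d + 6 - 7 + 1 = -6*d^2 + 5*d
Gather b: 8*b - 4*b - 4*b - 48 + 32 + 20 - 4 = 0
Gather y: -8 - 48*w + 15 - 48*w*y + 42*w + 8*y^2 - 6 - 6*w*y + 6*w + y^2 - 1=-54*w*y + 9*y^2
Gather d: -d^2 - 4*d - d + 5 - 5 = -d^2 - 5*d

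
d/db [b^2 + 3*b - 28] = 2*b + 3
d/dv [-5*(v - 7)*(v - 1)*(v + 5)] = -15*v^2 + 30*v + 165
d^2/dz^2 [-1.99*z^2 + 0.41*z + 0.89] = -3.98000000000000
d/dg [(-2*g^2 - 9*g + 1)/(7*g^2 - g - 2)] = (65*g^2 - 6*g + 19)/(49*g^4 - 14*g^3 - 27*g^2 + 4*g + 4)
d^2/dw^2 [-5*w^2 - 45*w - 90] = -10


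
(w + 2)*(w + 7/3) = w^2 + 13*w/3 + 14/3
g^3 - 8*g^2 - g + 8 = (g - 8)*(g - 1)*(g + 1)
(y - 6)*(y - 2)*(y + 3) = y^3 - 5*y^2 - 12*y + 36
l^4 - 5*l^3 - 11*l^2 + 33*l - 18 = (l - 6)*(l - 1)^2*(l + 3)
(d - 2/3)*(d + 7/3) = d^2 + 5*d/3 - 14/9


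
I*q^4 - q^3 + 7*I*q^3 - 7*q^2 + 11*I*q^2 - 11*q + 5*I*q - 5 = (q + 1)*(q + 5)*(q + I)*(I*q + I)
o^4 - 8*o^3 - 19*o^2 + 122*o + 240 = (o - 8)*(o - 5)*(o + 2)*(o + 3)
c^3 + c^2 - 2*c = c*(c - 1)*(c + 2)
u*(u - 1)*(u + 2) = u^3 + u^2 - 2*u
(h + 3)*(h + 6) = h^2 + 9*h + 18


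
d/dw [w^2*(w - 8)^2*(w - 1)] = w*(5*w^3 - 68*w^2 + 240*w - 128)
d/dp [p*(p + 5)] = 2*p + 5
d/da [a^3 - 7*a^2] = a*(3*a - 14)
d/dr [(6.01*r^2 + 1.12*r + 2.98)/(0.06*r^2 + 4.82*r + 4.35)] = (28.901*r^2 + 51.9294*r - 9.4916)/(0.0036*r^4 + 0.5784*r^3 + 23.7544*r^2 + 41.934*r + 18.9225)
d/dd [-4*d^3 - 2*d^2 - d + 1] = -12*d^2 - 4*d - 1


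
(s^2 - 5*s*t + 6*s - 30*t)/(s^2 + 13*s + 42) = (s - 5*t)/(s + 7)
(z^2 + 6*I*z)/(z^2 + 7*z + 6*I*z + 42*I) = z/(z + 7)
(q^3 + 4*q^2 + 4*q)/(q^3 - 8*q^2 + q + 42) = q*(q + 2)/(q^2 - 10*q + 21)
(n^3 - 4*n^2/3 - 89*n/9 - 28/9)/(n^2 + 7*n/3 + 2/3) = (3*n^2 - 5*n - 28)/(3*(n + 2))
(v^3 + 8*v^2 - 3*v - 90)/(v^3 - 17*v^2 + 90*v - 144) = (v^2 + 11*v + 30)/(v^2 - 14*v + 48)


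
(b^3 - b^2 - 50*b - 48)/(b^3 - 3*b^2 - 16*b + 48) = (b^3 - b^2 - 50*b - 48)/(b^3 - 3*b^2 - 16*b + 48)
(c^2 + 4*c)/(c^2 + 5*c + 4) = c/(c + 1)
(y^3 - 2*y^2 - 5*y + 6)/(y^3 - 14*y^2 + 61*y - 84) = (y^2 + y - 2)/(y^2 - 11*y + 28)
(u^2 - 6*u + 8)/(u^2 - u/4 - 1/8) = 8*(-u^2 + 6*u - 8)/(-8*u^2 + 2*u + 1)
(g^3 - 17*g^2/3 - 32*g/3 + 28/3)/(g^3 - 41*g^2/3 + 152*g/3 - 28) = (g + 2)/(g - 6)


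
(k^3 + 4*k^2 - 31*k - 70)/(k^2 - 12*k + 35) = (k^2 + 9*k + 14)/(k - 7)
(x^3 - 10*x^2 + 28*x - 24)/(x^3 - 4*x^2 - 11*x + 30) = (x^2 - 8*x + 12)/(x^2 - 2*x - 15)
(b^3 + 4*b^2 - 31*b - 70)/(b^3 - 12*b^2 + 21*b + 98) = (b^2 + 2*b - 35)/(b^2 - 14*b + 49)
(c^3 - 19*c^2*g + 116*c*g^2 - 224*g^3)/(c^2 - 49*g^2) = (c^2 - 12*c*g + 32*g^2)/(c + 7*g)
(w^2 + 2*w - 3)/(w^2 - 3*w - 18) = (w - 1)/(w - 6)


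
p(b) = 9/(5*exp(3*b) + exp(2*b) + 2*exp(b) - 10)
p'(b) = 9*(-15*exp(3*b) - 2*exp(2*b) - 2*exp(b))/(5*exp(3*b) + exp(2*b) + 2*exp(b) - 10)^2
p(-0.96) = -1.02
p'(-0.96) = -0.22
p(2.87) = 0.00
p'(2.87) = -0.00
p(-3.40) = -0.91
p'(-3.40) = -0.01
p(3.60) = 0.00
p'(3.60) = -0.00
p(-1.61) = -0.95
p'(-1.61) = -0.06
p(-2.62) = -0.91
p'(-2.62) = -0.02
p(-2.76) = -0.91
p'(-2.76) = -0.01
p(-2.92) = -0.91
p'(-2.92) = -0.01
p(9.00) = 0.00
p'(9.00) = 0.00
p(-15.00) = -0.90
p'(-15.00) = 0.00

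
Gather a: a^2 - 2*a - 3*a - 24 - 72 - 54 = a^2 - 5*a - 150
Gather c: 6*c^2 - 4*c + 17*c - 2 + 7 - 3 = 6*c^2 + 13*c + 2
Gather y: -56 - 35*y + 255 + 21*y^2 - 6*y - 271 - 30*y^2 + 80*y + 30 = -9*y^2 + 39*y - 42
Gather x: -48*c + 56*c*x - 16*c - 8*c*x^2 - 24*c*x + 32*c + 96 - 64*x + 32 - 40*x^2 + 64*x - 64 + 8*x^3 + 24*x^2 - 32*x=-32*c + 8*x^3 + x^2*(-8*c - 16) + x*(32*c - 32) + 64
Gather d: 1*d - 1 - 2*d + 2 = 1 - d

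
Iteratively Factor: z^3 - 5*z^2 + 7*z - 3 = (z - 1)*(z^2 - 4*z + 3) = (z - 1)^2*(z - 3)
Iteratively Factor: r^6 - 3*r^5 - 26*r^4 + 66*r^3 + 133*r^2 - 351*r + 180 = (r + 3)*(r^5 - 6*r^4 - 8*r^3 + 90*r^2 - 137*r + 60) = (r - 1)*(r + 3)*(r^4 - 5*r^3 - 13*r^2 + 77*r - 60) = (r - 5)*(r - 1)*(r + 3)*(r^3 - 13*r + 12) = (r - 5)*(r - 1)^2*(r + 3)*(r^2 + r - 12) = (r - 5)*(r - 1)^2*(r + 3)*(r + 4)*(r - 3)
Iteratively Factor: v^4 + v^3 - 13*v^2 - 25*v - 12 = (v + 3)*(v^3 - 2*v^2 - 7*v - 4) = (v + 1)*(v + 3)*(v^2 - 3*v - 4) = (v + 1)^2*(v + 3)*(v - 4)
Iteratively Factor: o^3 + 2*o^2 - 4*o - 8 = (o - 2)*(o^2 + 4*o + 4) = (o - 2)*(o + 2)*(o + 2)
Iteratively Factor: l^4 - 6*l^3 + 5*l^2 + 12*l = (l + 1)*(l^3 - 7*l^2 + 12*l) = (l - 3)*(l + 1)*(l^2 - 4*l) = l*(l - 3)*(l + 1)*(l - 4)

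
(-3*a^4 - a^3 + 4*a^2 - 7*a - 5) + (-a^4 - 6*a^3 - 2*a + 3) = -4*a^4 - 7*a^3 + 4*a^2 - 9*a - 2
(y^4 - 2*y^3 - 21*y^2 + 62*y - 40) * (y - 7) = y^5 - 9*y^4 - 7*y^3 + 209*y^2 - 474*y + 280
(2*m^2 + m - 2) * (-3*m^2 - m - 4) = -6*m^4 - 5*m^3 - 3*m^2 - 2*m + 8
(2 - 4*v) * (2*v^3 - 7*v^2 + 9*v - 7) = -8*v^4 + 32*v^3 - 50*v^2 + 46*v - 14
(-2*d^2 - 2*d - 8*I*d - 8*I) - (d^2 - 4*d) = -3*d^2 + 2*d - 8*I*d - 8*I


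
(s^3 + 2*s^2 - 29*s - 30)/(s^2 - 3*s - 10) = (s^2 + 7*s + 6)/(s + 2)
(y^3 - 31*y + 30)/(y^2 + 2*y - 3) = (y^2 + y - 30)/(y + 3)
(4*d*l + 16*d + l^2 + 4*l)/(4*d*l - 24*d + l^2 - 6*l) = (l + 4)/(l - 6)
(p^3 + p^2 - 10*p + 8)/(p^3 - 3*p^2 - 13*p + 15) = (p^2 + 2*p - 8)/(p^2 - 2*p - 15)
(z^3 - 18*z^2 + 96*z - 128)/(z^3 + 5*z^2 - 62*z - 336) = (z^2 - 10*z + 16)/(z^2 + 13*z + 42)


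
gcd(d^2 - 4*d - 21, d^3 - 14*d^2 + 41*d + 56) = d - 7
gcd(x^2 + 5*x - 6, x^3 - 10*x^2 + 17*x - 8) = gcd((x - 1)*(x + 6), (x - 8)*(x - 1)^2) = x - 1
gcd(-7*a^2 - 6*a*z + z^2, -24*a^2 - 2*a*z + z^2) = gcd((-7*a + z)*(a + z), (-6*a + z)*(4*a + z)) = 1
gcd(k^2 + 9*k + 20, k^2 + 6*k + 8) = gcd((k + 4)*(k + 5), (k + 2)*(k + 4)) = k + 4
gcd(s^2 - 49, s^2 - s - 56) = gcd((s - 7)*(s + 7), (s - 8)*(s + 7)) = s + 7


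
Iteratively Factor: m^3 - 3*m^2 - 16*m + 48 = (m + 4)*(m^2 - 7*m + 12) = (m - 3)*(m + 4)*(m - 4)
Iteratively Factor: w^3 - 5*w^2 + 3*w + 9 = (w - 3)*(w^2 - 2*w - 3) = (w - 3)^2*(w + 1)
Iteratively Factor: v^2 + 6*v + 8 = (v + 4)*(v + 2)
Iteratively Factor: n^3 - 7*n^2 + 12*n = (n - 4)*(n^2 - 3*n) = n*(n - 4)*(n - 3)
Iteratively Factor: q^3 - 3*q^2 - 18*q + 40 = (q + 4)*(q^2 - 7*q + 10) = (q - 5)*(q + 4)*(q - 2)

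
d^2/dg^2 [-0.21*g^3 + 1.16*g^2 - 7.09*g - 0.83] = 2.32 - 1.26*g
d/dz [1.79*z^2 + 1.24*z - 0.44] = 3.58*z + 1.24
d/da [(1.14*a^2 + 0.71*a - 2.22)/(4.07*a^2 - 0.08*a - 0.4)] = (-2.9809*a^2 + 17.1588*a - 0.4616)/(16.5649*a^4 - 0.6512*a^3 - 3.2496*a^2 + 0.064*a + 0.16)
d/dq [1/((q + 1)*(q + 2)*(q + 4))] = (-(q + 1)*(q + 2) - (q + 1)*(q + 4) - (q + 2)*(q + 4))/((q + 1)^2*(q + 2)^2*(q + 4)^2)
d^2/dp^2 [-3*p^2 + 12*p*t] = -6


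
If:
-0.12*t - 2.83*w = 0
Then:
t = -23.5833333333333*w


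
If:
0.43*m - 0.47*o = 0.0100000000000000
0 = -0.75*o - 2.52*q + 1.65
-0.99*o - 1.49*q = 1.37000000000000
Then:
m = -4.67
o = -4.29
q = 1.93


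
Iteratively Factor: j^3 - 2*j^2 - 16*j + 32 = (j - 2)*(j^2 - 16) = (j - 4)*(j - 2)*(j + 4)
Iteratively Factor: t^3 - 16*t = (t + 4)*(t^2 - 4*t) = t*(t + 4)*(t - 4)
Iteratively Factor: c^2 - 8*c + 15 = (c - 5)*(c - 3)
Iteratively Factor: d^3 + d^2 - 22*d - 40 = (d + 2)*(d^2 - d - 20) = (d - 5)*(d + 2)*(d + 4)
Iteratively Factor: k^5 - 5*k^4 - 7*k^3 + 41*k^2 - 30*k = (k)*(k^4 - 5*k^3 - 7*k^2 + 41*k - 30) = k*(k + 3)*(k^3 - 8*k^2 + 17*k - 10) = k*(k - 5)*(k + 3)*(k^2 - 3*k + 2) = k*(k - 5)*(k - 1)*(k + 3)*(k - 2)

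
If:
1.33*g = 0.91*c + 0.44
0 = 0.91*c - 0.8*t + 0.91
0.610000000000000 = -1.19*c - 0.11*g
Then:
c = -0.51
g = -0.02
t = 0.56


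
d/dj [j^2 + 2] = 2*j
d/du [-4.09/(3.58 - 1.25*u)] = -5.1125/(1.25*u - 3.58)^2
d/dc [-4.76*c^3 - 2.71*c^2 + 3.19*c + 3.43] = -14.28*c^2 - 5.42*c + 3.19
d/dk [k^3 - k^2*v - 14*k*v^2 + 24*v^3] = 3*k^2 - 2*k*v - 14*v^2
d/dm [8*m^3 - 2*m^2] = 4*m*(6*m - 1)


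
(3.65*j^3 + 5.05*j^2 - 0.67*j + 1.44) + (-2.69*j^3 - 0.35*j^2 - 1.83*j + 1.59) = 0.96*j^3 + 4.7*j^2 - 2.5*j + 3.03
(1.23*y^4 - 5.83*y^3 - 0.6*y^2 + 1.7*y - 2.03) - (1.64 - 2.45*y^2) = 1.23*y^4 - 5.83*y^3 + 1.85*y^2 + 1.7*y - 3.67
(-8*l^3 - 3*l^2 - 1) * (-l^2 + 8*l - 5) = 8*l^5 - 61*l^4 + 16*l^3 + 16*l^2 - 8*l + 5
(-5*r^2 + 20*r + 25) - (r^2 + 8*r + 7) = -6*r^2 + 12*r + 18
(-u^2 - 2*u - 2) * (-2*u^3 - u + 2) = 2*u^5 + 4*u^4 + 5*u^3 - 2*u - 4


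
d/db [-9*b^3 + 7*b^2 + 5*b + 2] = -27*b^2 + 14*b + 5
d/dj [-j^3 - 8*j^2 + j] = -3*j^2 - 16*j + 1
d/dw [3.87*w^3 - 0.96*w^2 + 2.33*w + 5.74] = 11.61*w^2 - 1.92*w + 2.33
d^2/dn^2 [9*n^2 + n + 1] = 18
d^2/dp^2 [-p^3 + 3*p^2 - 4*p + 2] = 6 - 6*p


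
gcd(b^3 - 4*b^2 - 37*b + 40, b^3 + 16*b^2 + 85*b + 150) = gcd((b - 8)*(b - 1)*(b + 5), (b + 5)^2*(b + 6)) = b + 5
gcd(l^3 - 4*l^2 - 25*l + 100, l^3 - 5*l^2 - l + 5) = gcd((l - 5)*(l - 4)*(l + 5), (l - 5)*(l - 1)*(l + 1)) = l - 5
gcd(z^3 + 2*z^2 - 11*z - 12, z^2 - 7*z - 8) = z + 1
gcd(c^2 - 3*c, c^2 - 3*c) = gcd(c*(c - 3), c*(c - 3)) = c^2 - 3*c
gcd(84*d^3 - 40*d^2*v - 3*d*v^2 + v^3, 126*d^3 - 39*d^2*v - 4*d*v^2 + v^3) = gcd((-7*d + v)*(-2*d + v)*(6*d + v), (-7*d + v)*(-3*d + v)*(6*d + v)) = -42*d^2 - d*v + v^2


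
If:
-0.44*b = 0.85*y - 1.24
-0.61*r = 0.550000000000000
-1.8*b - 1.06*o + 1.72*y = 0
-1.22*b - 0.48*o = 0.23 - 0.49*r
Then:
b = -1046.94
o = 2659.57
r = -0.90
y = 543.40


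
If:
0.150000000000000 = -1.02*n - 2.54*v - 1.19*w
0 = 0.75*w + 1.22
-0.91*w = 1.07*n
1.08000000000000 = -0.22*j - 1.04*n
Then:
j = -11.45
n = 1.38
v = 0.15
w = -1.63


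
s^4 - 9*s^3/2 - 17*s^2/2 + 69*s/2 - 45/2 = (s - 5)*(s - 3/2)*(s - 1)*(s + 3)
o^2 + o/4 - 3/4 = (o - 3/4)*(o + 1)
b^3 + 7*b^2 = b^2*(b + 7)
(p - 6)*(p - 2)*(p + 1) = p^3 - 7*p^2 + 4*p + 12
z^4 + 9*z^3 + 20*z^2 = z^2*(z + 4)*(z + 5)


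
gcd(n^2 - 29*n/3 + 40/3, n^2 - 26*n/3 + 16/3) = n - 8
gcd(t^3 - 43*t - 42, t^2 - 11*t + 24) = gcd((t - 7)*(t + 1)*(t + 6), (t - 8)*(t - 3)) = 1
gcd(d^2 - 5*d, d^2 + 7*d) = d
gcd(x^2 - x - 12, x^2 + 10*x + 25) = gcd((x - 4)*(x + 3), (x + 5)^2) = 1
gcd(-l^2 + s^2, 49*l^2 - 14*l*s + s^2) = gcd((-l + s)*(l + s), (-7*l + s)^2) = 1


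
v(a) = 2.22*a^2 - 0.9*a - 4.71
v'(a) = 4.44*a - 0.9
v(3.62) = 21.12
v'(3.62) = 15.17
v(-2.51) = 11.54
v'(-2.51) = -12.04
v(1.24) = -2.41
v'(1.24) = 4.61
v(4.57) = 37.54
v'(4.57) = 19.39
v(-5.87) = 77.07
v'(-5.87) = -26.96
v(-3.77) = 30.24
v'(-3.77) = -17.64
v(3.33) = 16.91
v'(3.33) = 13.89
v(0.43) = -4.69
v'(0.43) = 1.01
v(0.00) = -4.71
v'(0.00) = -0.90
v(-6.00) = 80.61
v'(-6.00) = -27.54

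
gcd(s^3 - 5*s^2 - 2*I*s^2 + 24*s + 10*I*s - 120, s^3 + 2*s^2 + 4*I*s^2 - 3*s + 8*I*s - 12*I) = s + 4*I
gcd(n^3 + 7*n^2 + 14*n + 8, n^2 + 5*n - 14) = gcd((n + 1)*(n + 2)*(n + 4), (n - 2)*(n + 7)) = 1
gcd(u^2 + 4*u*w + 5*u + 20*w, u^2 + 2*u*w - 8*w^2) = u + 4*w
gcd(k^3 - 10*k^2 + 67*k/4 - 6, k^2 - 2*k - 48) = k - 8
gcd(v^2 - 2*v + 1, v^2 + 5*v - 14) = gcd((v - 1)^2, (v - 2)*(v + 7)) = 1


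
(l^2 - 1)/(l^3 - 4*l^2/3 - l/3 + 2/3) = 3*(l + 1)/(3*l^2 - l - 2)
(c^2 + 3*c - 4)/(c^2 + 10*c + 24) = (c - 1)/(c + 6)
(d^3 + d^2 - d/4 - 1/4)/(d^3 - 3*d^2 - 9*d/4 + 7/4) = (2*d + 1)/(2*d - 7)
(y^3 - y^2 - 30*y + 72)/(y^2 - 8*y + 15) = (y^2 + 2*y - 24)/(y - 5)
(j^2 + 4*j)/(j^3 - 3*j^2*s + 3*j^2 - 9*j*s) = (j + 4)/(j^2 - 3*j*s + 3*j - 9*s)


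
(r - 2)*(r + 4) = r^2 + 2*r - 8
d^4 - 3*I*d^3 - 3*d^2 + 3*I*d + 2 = (d - 1)*(d + 1)*(d - 2*I)*(d - I)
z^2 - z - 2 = (z - 2)*(z + 1)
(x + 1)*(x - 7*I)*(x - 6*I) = x^3 + x^2 - 13*I*x^2 - 42*x - 13*I*x - 42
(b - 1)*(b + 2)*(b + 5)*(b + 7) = b^4 + 13*b^3 + 45*b^2 + 11*b - 70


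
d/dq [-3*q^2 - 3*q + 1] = -6*q - 3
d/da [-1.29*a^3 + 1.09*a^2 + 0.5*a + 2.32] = -3.87*a^2 + 2.18*a + 0.5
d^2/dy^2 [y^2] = 2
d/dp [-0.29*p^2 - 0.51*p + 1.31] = -0.58*p - 0.51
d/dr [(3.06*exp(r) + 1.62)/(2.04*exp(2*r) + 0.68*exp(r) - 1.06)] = (-(3.06*exp(r) + 1.62)*(4.08*exp(r) + 0.68) + 6.2424*exp(2*r) + 2.0808*exp(r) - 3.2436)*exp(r)/(2.04*exp(2*r) + 0.68*exp(r) - 1.06)^2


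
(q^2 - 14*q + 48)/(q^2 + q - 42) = (q - 8)/(q + 7)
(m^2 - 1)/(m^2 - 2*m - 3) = (m - 1)/(m - 3)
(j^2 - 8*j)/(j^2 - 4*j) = (j - 8)/(j - 4)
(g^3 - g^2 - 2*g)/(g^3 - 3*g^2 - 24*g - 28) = g*(-g^2 + g + 2)/(-g^3 + 3*g^2 + 24*g + 28)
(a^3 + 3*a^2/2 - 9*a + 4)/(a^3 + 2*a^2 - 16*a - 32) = (a^2 - 5*a/2 + 1)/(a^2 - 2*a - 8)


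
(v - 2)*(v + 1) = v^2 - v - 2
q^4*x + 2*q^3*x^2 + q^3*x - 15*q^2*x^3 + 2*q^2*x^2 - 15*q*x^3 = q*(q - 3*x)*(q + 5*x)*(q*x + x)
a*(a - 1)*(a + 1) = a^3 - a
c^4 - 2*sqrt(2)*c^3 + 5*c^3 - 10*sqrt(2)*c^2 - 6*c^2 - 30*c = c*(c + 5)*(c - 3*sqrt(2))*(c + sqrt(2))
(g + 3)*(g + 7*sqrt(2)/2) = g^2 + 3*g + 7*sqrt(2)*g/2 + 21*sqrt(2)/2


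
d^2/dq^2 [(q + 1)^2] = 2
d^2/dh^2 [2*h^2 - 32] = 4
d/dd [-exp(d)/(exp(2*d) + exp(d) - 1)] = (exp(2*d) + 1)*exp(d)/(exp(4*d) + 2*exp(3*d) - exp(2*d) - 2*exp(d) + 1)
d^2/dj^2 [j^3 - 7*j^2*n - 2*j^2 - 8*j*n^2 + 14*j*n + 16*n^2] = 6*j - 14*n - 4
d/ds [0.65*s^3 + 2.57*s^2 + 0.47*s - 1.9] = 1.95*s^2 + 5.14*s + 0.47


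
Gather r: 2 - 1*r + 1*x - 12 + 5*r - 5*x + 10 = 4*r - 4*x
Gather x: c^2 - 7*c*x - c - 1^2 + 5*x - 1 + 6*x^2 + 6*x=c^2 - c + 6*x^2 + x*(11 - 7*c) - 2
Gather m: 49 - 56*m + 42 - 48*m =91 - 104*m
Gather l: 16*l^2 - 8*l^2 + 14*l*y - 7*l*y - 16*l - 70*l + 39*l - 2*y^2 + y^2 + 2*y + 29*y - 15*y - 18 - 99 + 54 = 8*l^2 + l*(7*y - 47) - y^2 + 16*y - 63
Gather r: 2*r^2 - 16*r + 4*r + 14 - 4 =2*r^2 - 12*r + 10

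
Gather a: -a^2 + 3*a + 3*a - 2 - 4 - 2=-a^2 + 6*a - 8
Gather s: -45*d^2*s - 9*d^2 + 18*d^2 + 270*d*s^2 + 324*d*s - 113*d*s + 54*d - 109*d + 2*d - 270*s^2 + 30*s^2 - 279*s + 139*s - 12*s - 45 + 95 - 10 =9*d^2 - 53*d + s^2*(270*d - 240) + s*(-45*d^2 + 211*d - 152) + 40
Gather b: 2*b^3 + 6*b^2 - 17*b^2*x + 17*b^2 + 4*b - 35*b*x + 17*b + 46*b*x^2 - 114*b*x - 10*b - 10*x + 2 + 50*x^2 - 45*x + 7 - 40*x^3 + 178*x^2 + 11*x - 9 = 2*b^3 + b^2*(23 - 17*x) + b*(46*x^2 - 149*x + 11) - 40*x^3 + 228*x^2 - 44*x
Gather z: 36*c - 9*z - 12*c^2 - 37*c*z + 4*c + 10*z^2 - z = -12*c^2 + 40*c + 10*z^2 + z*(-37*c - 10)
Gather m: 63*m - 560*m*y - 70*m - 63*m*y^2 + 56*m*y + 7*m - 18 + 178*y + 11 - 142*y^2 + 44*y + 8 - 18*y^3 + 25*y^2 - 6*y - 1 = m*(-63*y^2 - 504*y) - 18*y^3 - 117*y^2 + 216*y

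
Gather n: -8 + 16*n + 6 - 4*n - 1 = 12*n - 3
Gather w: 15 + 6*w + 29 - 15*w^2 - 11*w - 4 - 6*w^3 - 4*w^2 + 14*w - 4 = -6*w^3 - 19*w^2 + 9*w + 36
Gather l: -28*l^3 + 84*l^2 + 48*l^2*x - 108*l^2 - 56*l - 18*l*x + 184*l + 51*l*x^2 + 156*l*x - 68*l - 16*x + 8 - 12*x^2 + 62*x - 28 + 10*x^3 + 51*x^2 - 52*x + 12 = -28*l^3 + l^2*(48*x - 24) + l*(51*x^2 + 138*x + 60) + 10*x^3 + 39*x^2 - 6*x - 8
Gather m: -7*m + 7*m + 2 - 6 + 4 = 0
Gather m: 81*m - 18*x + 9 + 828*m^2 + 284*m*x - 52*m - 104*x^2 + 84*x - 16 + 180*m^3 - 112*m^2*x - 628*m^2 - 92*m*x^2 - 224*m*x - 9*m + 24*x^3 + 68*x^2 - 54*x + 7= 180*m^3 + m^2*(200 - 112*x) + m*(-92*x^2 + 60*x + 20) + 24*x^3 - 36*x^2 + 12*x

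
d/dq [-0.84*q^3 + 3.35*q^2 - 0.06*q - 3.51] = -2.52*q^2 + 6.7*q - 0.06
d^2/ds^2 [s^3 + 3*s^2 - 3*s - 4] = 6*s + 6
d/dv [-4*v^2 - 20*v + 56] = -8*v - 20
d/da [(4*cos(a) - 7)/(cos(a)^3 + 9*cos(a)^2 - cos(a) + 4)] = (8*cos(a)^3 + 15*cos(a)^2 - 126*cos(a) - 9)*sin(a)/(sin(a)^2*cos(a) + 9*sin(a)^2 - 13)^2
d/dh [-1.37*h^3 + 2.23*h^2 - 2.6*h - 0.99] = -4.11*h^2 + 4.46*h - 2.6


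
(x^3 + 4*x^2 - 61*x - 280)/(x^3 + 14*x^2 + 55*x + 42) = (x^2 - 3*x - 40)/(x^2 + 7*x + 6)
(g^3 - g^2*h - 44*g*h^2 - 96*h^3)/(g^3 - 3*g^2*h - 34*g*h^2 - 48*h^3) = (g + 4*h)/(g + 2*h)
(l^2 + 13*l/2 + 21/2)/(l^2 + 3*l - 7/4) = 2*(l + 3)/(2*l - 1)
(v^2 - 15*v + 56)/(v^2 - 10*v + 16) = (v - 7)/(v - 2)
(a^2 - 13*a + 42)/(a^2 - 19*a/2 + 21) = 2*(a - 7)/(2*a - 7)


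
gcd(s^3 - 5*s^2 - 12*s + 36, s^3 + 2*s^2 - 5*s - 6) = s^2 + s - 6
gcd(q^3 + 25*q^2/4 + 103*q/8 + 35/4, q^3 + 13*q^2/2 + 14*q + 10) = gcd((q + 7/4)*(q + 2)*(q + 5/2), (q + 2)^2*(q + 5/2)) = q^2 + 9*q/2 + 5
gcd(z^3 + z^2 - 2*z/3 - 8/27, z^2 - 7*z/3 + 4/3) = 1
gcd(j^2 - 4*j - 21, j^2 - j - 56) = 1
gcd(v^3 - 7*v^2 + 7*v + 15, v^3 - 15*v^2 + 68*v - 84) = 1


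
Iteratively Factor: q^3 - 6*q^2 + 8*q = (q - 4)*(q^2 - 2*q) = (q - 4)*(q - 2)*(q)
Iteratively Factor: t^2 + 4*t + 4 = (t + 2)*(t + 2)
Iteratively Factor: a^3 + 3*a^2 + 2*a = (a + 1)*(a^2 + 2*a) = (a + 1)*(a + 2)*(a)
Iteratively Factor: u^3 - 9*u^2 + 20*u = (u - 4)*(u^2 - 5*u) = (u - 5)*(u - 4)*(u)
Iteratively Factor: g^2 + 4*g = (g + 4)*(g)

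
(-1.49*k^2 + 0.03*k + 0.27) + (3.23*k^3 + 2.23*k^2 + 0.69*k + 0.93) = 3.23*k^3 + 0.74*k^2 + 0.72*k + 1.2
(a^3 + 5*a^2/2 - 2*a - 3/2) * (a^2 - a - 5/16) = a^5 + 3*a^4/2 - 77*a^3/16 - 9*a^2/32 + 17*a/8 + 15/32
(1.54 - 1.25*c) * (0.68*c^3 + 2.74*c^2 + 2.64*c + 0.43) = -0.85*c^4 - 2.3778*c^3 + 0.9196*c^2 + 3.5281*c + 0.6622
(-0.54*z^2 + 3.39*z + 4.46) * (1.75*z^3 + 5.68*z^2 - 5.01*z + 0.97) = -0.945*z^5 + 2.8653*z^4 + 29.7656*z^3 + 7.8251*z^2 - 19.0563*z + 4.3262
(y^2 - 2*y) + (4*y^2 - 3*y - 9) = 5*y^2 - 5*y - 9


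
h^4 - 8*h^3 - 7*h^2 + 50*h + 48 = (h - 8)*(h - 3)*(h + 1)*(h + 2)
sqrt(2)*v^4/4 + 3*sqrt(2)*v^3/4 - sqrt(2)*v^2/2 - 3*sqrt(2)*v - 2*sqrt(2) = (v/2 + 1)*(v - 2)*(v + 1)*(sqrt(2)*v/2 + sqrt(2))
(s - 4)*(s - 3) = s^2 - 7*s + 12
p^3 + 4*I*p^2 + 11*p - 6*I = (p - I)^2*(p + 6*I)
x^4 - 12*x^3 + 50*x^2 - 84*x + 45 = (x - 5)*(x - 3)^2*(x - 1)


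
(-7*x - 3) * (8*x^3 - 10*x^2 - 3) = -56*x^4 + 46*x^3 + 30*x^2 + 21*x + 9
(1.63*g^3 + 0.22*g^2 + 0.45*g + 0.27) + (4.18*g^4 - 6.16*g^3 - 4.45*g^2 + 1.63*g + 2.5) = 4.18*g^4 - 4.53*g^3 - 4.23*g^2 + 2.08*g + 2.77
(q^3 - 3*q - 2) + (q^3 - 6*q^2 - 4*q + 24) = 2*q^3 - 6*q^2 - 7*q + 22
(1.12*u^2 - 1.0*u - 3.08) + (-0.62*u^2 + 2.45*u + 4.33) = 0.5*u^2 + 1.45*u + 1.25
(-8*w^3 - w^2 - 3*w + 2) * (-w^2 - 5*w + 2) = 8*w^5 + 41*w^4 - 8*w^3 + 11*w^2 - 16*w + 4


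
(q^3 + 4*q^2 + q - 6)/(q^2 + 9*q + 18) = (q^2 + q - 2)/(q + 6)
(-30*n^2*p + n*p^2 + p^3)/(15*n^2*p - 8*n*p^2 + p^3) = (6*n + p)/(-3*n + p)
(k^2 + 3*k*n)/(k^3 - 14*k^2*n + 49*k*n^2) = (k + 3*n)/(k^2 - 14*k*n + 49*n^2)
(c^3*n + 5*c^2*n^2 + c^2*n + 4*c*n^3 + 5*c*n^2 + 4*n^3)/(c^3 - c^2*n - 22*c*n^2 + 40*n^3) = n*(c^3 + 5*c^2*n + c^2 + 4*c*n^2 + 5*c*n + 4*n^2)/(c^3 - c^2*n - 22*c*n^2 + 40*n^3)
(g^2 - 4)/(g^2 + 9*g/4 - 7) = 4*(g^2 - 4)/(4*g^2 + 9*g - 28)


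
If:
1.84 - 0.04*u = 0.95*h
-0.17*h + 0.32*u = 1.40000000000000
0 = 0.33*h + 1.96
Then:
No Solution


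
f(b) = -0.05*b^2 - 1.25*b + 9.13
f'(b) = -0.1*b - 1.25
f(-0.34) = 9.55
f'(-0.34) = -1.22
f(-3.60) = 12.98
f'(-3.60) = -0.89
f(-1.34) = 10.72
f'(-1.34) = -1.12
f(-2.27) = 11.71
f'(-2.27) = -1.02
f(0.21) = 8.87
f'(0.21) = -1.27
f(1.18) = 7.59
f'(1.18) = -1.37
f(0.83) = 8.06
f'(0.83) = -1.33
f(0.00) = 9.13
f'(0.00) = -1.25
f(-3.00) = 12.43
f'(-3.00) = -0.95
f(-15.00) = 16.63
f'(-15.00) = 0.25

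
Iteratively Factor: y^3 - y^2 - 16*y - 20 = (y + 2)*(y^2 - 3*y - 10) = (y + 2)^2*(y - 5)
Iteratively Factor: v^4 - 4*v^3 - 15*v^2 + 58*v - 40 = (v - 2)*(v^3 - 2*v^2 - 19*v + 20) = (v - 2)*(v - 1)*(v^2 - v - 20) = (v - 5)*(v - 2)*(v - 1)*(v + 4)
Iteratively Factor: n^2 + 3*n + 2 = (n + 1)*(n + 2)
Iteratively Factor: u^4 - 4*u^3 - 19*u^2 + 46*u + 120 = (u - 5)*(u^3 + u^2 - 14*u - 24) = (u - 5)*(u - 4)*(u^2 + 5*u + 6) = (u - 5)*(u - 4)*(u + 3)*(u + 2)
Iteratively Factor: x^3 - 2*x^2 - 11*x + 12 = (x + 3)*(x^2 - 5*x + 4) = (x - 1)*(x + 3)*(x - 4)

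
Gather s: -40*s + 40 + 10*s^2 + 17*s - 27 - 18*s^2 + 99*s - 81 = -8*s^2 + 76*s - 68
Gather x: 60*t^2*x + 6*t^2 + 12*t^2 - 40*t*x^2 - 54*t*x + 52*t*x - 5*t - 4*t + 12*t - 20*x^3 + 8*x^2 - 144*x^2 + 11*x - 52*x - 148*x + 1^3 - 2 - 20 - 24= 18*t^2 + 3*t - 20*x^3 + x^2*(-40*t - 136) + x*(60*t^2 - 2*t - 189) - 45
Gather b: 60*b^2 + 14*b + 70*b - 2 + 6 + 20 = 60*b^2 + 84*b + 24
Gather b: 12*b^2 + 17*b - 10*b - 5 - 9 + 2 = 12*b^2 + 7*b - 12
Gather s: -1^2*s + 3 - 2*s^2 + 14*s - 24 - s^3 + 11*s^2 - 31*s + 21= -s^3 + 9*s^2 - 18*s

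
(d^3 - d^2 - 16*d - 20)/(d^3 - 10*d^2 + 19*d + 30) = (d^2 + 4*d + 4)/(d^2 - 5*d - 6)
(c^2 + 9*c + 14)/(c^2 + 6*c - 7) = (c + 2)/(c - 1)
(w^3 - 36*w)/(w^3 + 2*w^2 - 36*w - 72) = w/(w + 2)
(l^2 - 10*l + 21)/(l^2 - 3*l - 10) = (-l^2 + 10*l - 21)/(-l^2 + 3*l + 10)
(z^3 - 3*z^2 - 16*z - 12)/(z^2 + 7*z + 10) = (z^2 - 5*z - 6)/(z + 5)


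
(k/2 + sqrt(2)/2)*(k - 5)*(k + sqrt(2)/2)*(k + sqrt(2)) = k^4/2 - 5*k^3/2 + 5*sqrt(2)*k^3/4 - 25*sqrt(2)*k^2/4 + 2*k^2 - 10*k + sqrt(2)*k/2 - 5*sqrt(2)/2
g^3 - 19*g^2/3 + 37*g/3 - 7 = (g - 3)*(g - 7/3)*(g - 1)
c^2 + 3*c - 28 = (c - 4)*(c + 7)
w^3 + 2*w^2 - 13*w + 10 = (w - 2)*(w - 1)*(w + 5)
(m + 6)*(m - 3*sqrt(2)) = m^2 - 3*sqrt(2)*m + 6*m - 18*sqrt(2)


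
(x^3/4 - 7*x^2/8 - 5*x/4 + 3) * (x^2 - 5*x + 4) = x^5/4 - 17*x^4/8 + 33*x^3/8 + 23*x^2/4 - 20*x + 12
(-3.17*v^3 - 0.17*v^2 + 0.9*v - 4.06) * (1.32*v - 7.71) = -4.1844*v^4 + 24.2163*v^3 + 2.4987*v^2 - 12.2982*v + 31.3026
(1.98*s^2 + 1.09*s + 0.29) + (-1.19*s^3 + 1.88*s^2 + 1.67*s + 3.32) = -1.19*s^3 + 3.86*s^2 + 2.76*s + 3.61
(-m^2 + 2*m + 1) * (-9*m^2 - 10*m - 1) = 9*m^4 - 8*m^3 - 28*m^2 - 12*m - 1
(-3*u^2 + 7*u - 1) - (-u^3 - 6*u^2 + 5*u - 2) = u^3 + 3*u^2 + 2*u + 1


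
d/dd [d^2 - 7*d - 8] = 2*d - 7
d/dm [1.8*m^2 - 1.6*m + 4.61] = 3.6*m - 1.6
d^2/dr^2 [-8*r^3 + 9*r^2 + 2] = 18 - 48*r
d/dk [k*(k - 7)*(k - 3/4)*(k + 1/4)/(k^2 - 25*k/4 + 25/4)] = (128*k^5 - 1680*k^4 + 7600*k^3 - 10409*k^2 + 2650*k + 525)/(4*(16*k^4 - 200*k^3 + 825*k^2 - 1250*k + 625))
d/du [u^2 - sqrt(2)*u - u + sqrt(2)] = 2*u - sqrt(2) - 1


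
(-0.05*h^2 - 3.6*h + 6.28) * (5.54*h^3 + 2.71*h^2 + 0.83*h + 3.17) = -0.277*h^5 - 20.0795*h^4 + 24.9937*h^3 + 13.8723*h^2 - 6.1996*h + 19.9076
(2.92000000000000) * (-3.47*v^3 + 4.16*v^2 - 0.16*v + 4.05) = -10.1324*v^3 + 12.1472*v^2 - 0.4672*v + 11.826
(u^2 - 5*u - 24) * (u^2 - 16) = u^4 - 5*u^3 - 40*u^2 + 80*u + 384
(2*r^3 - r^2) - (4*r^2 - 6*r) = 2*r^3 - 5*r^2 + 6*r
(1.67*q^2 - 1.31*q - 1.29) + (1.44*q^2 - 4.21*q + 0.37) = 3.11*q^2 - 5.52*q - 0.92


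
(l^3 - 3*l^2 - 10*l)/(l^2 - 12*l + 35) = l*(l + 2)/(l - 7)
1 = 1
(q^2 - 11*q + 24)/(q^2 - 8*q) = (q - 3)/q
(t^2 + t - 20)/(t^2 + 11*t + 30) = (t - 4)/(t + 6)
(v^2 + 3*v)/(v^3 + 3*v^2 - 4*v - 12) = v/(v^2 - 4)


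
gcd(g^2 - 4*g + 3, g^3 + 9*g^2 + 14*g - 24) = g - 1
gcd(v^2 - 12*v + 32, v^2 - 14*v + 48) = v - 8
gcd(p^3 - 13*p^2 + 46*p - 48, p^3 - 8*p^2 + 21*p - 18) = p^2 - 5*p + 6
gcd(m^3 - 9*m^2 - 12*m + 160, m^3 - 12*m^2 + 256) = m^2 - 4*m - 32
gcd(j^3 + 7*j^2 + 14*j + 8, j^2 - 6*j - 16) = j + 2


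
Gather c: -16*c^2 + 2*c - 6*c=-16*c^2 - 4*c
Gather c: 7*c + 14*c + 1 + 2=21*c + 3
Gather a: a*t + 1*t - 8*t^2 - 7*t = a*t - 8*t^2 - 6*t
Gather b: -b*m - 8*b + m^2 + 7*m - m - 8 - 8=b*(-m - 8) + m^2 + 6*m - 16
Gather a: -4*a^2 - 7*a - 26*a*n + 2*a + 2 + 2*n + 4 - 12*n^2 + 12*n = -4*a^2 + a*(-26*n - 5) - 12*n^2 + 14*n + 6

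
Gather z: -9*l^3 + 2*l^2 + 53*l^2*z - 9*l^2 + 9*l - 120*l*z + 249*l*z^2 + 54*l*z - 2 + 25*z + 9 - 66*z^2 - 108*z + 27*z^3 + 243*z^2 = -9*l^3 - 7*l^2 + 9*l + 27*z^3 + z^2*(249*l + 177) + z*(53*l^2 - 66*l - 83) + 7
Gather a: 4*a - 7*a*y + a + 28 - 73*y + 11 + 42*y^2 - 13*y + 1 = a*(5 - 7*y) + 42*y^2 - 86*y + 40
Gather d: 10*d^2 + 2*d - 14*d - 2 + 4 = 10*d^2 - 12*d + 2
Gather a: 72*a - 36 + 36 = 72*a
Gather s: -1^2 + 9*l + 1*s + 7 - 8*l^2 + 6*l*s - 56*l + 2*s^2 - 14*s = -8*l^2 - 47*l + 2*s^2 + s*(6*l - 13) + 6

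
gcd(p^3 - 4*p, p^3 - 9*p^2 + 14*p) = p^2 - 2*p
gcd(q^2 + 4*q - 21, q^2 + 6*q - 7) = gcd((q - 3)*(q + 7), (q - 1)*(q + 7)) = q + 7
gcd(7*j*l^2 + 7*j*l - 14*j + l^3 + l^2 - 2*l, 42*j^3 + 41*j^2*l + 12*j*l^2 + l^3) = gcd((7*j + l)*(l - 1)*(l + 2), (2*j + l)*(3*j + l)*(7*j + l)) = 7*j + l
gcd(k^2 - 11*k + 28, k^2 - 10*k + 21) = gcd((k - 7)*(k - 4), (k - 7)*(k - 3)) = k - 7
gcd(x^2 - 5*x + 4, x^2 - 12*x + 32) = x - 4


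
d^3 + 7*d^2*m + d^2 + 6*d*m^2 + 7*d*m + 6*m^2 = (d + 1)*(d + m)*(d + 6*m)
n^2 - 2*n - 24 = (n - 6)*(n + 4)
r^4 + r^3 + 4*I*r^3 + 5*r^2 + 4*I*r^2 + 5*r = r*(r + 1)*(r - I)*(r + 5*I)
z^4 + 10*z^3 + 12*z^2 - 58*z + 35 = (z - 1)^2*(z + 5)*(z + 7)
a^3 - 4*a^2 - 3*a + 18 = (a - 3)^2*(a + 2)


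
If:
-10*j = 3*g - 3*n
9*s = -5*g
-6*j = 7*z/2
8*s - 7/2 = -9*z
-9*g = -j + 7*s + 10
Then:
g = -19881/10496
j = 1673/5248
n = -26183/31488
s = 11045/10496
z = -717/1312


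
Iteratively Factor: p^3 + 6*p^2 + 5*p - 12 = (p + 4)*(p^2 + 2*p - 3) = (p + 3)*(p + 4)*(p - 1)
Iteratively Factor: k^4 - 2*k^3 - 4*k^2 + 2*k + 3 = (k + 1)*(k^3 - 3*k^2 - k + 3) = (k - 1)*(k + 1)*(k^2 - 2*k - 3) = (k - 1)*(k + 1)^2*(k - 3)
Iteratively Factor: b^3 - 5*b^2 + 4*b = (b)*(b^2 - 5*b + 4) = b*(b - 4)*(b - 1)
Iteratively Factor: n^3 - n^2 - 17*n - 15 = (n - 5)*(n^2 + 4*n + 3) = (n - 5)*(n + 1)*(n + 3)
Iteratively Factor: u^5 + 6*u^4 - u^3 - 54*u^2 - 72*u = (u + 2)*(u^4 + 4*u^3 - 9*u^2 - 36*u) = (u + 2)*(u + 3)*(u^3 + u^2 - 12*u) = (u - 3)*(u + 2)*(u + 3)*(u^2 + 4*u) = u*(u - 3)*(u + 2)*(u + 3)*(u + 4)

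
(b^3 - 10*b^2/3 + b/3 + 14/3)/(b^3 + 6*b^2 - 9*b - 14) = (b - 7/3)/(b + 7)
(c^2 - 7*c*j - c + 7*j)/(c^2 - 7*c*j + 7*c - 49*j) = (c - 1)/(c + 7)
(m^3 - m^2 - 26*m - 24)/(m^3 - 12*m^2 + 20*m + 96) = (m^2 + 5*m + 4)/(m^2 - 6*m - 16)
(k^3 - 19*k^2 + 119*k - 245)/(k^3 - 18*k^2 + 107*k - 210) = (k - 7)/(k - 6)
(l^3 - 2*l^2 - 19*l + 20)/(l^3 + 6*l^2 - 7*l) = (l^2 - l - 20)/(l*(l + 7))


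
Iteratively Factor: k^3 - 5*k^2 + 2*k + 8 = (k - 4)*(k^2 - k - 2) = (k - 4)*(k - 2)*(k + 1)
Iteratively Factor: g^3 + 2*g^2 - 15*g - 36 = (g - 4)*(g^2 + 6*g + 9) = (g - 4)*(g + 3)*(g + 3)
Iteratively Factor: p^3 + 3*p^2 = (p)*(p^2 + 3*p) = p^2*(p + 3)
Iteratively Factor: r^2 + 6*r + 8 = (r + 4)*(r + 2)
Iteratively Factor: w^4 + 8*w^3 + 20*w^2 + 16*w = (w + 2)*(w^3 + 6*w^2 + 8*w) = (w + 2)^2*(w^2 + 4*w) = (w + 2)^2*(w + 4)*(w)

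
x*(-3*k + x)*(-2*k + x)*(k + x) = 6*k^3*x + k^2*x^2 - 4*k*x^3 + x^4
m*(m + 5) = m^2 + 5*m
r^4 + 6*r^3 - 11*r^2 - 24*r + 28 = (r - 2)*(r - 1)*(r + 2)*(r + 7)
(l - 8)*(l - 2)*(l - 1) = l^3 - 11*l^2 + 26*l - 16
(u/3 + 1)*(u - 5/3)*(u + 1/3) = u^3/3 + 5*u^2/9 - 41*u/27 - 5/9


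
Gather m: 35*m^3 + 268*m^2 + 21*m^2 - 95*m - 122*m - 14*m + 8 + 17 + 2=35*m^3 + 289*m^2 - 231*m + 27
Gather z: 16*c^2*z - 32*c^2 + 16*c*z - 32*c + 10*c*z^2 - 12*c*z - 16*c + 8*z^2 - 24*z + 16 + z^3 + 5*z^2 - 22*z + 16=-32*c^2 - 48*c + z^3 + z^2*(10*c + 13) + z*(16*c^2 + 4*c - 46) + 32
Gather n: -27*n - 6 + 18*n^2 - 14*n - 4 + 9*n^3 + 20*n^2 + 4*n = 9*n^3 + 38*n^2 - 37*n - 10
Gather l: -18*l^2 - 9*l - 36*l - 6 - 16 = -18*l^2 - 45*l - 22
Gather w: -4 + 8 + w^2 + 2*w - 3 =w^2 + 2*w + 1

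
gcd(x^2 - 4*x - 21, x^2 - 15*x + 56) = x - 7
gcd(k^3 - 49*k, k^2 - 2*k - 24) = 1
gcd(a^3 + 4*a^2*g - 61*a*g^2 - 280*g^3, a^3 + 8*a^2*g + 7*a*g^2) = a + 7*g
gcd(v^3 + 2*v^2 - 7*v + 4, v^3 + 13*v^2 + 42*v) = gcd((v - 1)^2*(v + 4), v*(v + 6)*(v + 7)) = 1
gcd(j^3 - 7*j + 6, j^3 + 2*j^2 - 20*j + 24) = j - 2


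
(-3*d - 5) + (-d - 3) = -4*d - 8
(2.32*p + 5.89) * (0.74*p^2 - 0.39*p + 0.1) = 1.7168*p^3 + 3.4538*p^2 - 2.0651*p + 0.589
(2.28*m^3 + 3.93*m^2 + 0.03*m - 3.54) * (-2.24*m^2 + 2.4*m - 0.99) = -5.1072*m^5 - 3.3312*m^4 + 7.1076*m^3 + 4.1109*m^2 - 8.5257*m + 3.5046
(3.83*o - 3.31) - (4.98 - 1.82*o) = 5.65*o - 8.29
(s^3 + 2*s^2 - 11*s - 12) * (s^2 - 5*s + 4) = s^5 - 3*s^4 - 17*s^3 + 51*s^2 + 16*s - 48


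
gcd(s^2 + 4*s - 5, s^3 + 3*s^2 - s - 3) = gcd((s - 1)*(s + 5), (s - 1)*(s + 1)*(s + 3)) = s - 1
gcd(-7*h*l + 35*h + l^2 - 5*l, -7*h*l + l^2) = 7*h - l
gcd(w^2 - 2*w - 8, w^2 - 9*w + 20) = w - 4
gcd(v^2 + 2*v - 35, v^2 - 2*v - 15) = v - 5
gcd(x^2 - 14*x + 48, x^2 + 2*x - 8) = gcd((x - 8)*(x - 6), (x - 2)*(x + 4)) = 1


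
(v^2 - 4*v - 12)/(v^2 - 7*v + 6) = (v + 2)/(v - 1)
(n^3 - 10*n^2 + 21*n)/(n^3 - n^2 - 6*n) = (n - 7)/(n + 2)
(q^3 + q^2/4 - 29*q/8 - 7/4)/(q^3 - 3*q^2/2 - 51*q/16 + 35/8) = 2*(2*q + 1)/(4*q - 5)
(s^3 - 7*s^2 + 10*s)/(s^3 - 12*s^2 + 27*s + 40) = s*(s - 2)/(s^2 - 7*s - 8)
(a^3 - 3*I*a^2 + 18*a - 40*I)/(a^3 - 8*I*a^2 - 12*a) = (a^2 - I*a + 20)/(a*(a - 6*I))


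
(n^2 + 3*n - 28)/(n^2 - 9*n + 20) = (n + 7)/(n - 5)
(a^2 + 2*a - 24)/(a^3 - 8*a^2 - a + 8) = (a^2 + 2*a - 24)/(a^3 - 8*a^2 - a + 8)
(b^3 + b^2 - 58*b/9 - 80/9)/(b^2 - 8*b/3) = b + 11/3 + 10/(3*b)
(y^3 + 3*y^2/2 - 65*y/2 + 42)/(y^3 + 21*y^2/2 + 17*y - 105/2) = (y - 4)/(y + 5)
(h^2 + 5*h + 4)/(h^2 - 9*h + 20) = (h^2 + 5*h + 4)/(h^2 - 9*h + 20)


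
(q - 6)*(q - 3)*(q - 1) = q^3 - 10*q^2 + 27*q - 18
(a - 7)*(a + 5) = a^2 - 2*a - 35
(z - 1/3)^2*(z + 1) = z^3 + z^2/3 - 5*z/9 + 1/9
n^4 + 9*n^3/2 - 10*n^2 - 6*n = n*(n - 2)*(n + 1/2)*(n + 6)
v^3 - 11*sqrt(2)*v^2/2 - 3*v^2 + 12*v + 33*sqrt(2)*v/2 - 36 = (v - 3)*(v - 4*sqrt(2))*(v - 3*sqrt(2)/2)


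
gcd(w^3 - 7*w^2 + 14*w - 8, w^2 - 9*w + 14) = w - 2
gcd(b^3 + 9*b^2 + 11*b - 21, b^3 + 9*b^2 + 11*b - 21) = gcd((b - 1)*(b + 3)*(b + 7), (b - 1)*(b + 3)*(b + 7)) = b^3 + 9*b^2 + 11*b - 21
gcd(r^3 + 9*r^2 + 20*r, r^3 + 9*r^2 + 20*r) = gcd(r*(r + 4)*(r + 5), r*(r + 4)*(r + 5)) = r^3 + 9*r^2 + 20*r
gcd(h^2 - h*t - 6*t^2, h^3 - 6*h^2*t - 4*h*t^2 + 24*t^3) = h + 2*t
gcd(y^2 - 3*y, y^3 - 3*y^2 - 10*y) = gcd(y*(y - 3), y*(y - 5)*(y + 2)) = y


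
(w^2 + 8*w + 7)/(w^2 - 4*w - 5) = (w + 7)/(w - 5)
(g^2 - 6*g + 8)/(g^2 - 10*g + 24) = (g - 2)/(g - 6)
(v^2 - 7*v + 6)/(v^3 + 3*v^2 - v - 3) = (v - 6)/(v^2 + 4*v + 3)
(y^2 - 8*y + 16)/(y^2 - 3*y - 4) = (y - 4)/(y + 1)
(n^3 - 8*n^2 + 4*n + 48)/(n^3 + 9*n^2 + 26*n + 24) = (n^2 - 10*n + 24)/(n^2 + 7*n + 12)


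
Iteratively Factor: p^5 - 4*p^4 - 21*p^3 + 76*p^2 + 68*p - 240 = (p - 3)*(p^4 - p^3 - 24*p^2 + 4*p + 80) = (p - 3)*(p + 4)*(p^3 - 5*p^2 - 4*p + 20) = (p - 3)*(p + 2)*(p + 4)*(p^2 - 7*p + 10) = (p - 3)*(p - 2)*(p + 2)*(p + 4)*(p - 5)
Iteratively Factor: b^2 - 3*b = (b - 3)*(b)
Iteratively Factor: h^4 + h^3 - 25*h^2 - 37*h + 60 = (h - 1)*(h^3 + 2*h^2 - 23*h - 60) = (h - 1)*(h + 3)*(h^2 - h - 20) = (h - 5)*(h - 1)*(h + 3)*(h + 4)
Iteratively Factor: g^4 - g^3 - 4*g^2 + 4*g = (g + 2)*(g^3 - 3*g^2 + 2*g) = (g - 2)*(g + 2)*(g^2 - g) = (g - 2)*(g - 1)*(g + 2)*(g)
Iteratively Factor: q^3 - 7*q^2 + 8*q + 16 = (q + 1)*(q^2 - 8*q + 16) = (q - 4)*(q + 1)*(q - 4)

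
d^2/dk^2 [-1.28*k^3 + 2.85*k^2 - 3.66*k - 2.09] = 5.7 - 7.68*k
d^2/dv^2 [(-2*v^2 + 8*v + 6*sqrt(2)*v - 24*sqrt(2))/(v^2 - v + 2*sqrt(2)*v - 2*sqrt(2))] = 4*(3*v^3 + 5*sqrt(2)*v^3 - 42*sqrt(2)*v^2 - 108*v + 60*sqrt(2)*v - 92*sqrt(2) + 60)/(v^6 - 3*v^5 + 6*sqrt(2)*v^5 - 18*sqrt(2)*v^4 + 27*v^4 - 73*v^3 + 34*sqrt(2)*v^3 - 54*sqrt(2)*v^2 + 72*v^2 - 24*v + 48*sqrt(2)*v - 16*sqrt(2))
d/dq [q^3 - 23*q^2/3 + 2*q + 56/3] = 3*q^2 - 46*q/3 + 2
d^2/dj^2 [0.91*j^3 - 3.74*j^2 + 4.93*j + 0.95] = 5.46*j - 7.48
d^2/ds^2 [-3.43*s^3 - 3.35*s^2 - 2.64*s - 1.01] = -20.58*s - 6.7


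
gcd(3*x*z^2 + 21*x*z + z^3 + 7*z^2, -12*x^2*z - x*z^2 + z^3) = 3*x*z + z^2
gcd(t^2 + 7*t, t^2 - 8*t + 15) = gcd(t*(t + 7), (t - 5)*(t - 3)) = 1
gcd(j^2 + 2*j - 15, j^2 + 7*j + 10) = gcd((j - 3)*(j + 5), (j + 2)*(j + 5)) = j + 5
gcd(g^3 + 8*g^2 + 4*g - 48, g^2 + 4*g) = g + 4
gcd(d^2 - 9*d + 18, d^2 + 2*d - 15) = d - 3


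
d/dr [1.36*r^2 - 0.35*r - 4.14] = 2.72*r - 0.35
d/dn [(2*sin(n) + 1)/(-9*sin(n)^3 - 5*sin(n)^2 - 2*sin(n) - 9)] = (36*sin(n)^3 + 37*sin(n)^2 + 10*sin(n) - 16)*cos(n)/(9*sin(n)^3 + 5*sin(n)^2 + 2*sin(n) + 9)^2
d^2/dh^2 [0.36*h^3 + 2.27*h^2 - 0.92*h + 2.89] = 2.16*h + 4.54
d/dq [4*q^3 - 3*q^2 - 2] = 6*q*(2*q - 1)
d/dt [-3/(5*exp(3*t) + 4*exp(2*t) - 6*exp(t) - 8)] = (45*exp(2*t) + 24*exp(t) - 18)*exp(t)/(5*exp(3*t) + 4*exp(2*t) - 6*exp(t) - 8)^2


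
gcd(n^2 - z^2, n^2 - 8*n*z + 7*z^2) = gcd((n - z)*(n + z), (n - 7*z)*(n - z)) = -n + z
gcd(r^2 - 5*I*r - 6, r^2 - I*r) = 1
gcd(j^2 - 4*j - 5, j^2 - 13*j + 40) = j - 5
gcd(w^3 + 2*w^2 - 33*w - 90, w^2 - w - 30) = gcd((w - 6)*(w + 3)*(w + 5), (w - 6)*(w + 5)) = w^2 - w - 30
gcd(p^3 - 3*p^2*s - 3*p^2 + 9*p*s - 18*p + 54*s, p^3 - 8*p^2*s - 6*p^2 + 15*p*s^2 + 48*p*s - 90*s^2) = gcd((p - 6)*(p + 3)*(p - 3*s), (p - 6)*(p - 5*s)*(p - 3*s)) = p^2 - 3*p*s - 6*p + 18*s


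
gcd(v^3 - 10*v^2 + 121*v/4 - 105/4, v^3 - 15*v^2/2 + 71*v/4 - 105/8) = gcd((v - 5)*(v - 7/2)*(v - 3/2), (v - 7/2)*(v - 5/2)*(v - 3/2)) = v^2 - 5*v + 21/4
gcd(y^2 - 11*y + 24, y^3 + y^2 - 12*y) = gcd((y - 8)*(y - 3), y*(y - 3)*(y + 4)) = y - 3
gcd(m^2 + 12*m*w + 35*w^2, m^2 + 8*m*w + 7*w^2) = m + 7*w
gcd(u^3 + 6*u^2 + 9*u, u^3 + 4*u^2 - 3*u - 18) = u^2 + 6*u + 9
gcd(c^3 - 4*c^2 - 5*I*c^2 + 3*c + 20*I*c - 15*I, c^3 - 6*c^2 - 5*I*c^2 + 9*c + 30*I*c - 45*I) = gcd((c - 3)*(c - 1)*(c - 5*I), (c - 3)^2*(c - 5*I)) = c^2 + c*(-3 - 5*I) + 15*I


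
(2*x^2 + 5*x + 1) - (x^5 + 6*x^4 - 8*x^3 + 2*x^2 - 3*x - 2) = -x^5 - 6*x^4 + 8*x^3 + 8*x + 3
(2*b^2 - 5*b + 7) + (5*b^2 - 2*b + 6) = 7*b^2 - 7*b + 13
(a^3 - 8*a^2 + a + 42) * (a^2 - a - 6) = a^5 - 9*a^4 + 3*a^3 + 89*a^2 - 48*a - 252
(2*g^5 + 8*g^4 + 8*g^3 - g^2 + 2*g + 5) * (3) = 6*g^5 + 24*g^4 + 24*g^3 - 3*g^2 + 6*g + 15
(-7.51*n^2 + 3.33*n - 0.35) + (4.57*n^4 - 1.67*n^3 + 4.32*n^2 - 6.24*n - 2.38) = 4.57*n^4 - 1.67*n^3 - 3.19*n^2 - 2.91*n - 2.73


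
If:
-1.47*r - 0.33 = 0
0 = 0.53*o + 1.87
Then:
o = -3.53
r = -0.22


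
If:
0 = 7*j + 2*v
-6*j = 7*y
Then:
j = -7*y/6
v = 49*y/12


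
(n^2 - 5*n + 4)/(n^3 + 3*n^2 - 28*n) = (n - 1)/(n*(n + 7))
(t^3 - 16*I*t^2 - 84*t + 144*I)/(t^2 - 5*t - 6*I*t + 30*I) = (t^2 - 10*I*t - 24)/(t - 5)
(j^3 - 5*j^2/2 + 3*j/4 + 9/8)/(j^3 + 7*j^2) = (8*j^3 - 20*j^2 + 6*j + 9)/(8*j^2*(j + 7))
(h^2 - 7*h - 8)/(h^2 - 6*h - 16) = (h + 1)/(h + 2)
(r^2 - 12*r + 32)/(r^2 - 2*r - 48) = (r - 4)/(r + 6)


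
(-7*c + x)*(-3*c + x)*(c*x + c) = 21*c^3*x + 21*c^3 - 10*c^2*x^2 - 10*c^2*x + c*x^3 + c*x^2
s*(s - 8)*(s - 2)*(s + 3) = s^4 - 7*s^3 - 14*s^2 + 48*s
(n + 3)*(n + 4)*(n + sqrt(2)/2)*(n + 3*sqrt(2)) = n^4 + 7*sqrt(2)*n^3/2 + 7*n^3 + 15*n^2 + 49*sqrt(2)*n^2/2 + 21*n + 42*sqrt(2)*n + 36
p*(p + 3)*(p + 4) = p^3 + 7*p^2 + 12*p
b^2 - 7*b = b*(b - 7)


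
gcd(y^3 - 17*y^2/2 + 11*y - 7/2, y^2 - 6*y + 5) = y - 1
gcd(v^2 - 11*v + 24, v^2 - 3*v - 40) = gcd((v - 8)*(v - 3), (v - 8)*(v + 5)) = v - 8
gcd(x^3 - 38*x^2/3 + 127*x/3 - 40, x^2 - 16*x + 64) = x - 8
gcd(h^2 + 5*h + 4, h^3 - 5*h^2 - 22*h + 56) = h + 4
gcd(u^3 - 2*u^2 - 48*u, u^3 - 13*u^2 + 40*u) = u^2 - 8*u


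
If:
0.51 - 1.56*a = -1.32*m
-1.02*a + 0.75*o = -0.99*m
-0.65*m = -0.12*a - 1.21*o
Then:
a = 0.98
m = 0.77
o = 0.31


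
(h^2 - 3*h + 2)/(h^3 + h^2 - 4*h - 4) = (h - 1)/(h^2 + 3*h + 2)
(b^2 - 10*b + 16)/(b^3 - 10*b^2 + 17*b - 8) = (b - 2)/(b^2 - 2*b + 1)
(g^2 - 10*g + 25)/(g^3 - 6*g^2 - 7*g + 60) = (g - 5)/(g^2 - g - 12)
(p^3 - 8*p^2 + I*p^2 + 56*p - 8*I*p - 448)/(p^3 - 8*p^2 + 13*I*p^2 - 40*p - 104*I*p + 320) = (p - 7*I)/(p + 5*I)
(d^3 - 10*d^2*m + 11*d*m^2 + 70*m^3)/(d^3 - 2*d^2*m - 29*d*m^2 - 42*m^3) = (d - 5*m)/(d + 3*m)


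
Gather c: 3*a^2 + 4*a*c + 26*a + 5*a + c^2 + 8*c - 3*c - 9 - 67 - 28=3*a^2 + 31*a + c^2 + c*(4*a + 5) - 104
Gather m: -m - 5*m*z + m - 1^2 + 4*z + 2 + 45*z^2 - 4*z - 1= -5*m*z + 45*z^2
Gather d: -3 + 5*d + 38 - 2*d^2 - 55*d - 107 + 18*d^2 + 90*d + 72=16*d^2 + 40*d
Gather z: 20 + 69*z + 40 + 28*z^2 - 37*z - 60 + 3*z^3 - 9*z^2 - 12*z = 3*z^3 + 19*z^2 + 20*z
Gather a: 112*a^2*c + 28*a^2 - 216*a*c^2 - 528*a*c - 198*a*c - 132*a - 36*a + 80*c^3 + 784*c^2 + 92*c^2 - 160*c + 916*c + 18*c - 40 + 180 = a^2*(112*c + 28) + a*(-216*c^2 - 726*c - 168) + 80*c^3 + 876*c^2 + 774*c + 140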